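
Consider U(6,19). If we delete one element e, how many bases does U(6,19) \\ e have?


Deleting e from U(6,19) gives U(6,18) since n > r.
Bases of U(6,18) = C(18,6) = 18564.

18564


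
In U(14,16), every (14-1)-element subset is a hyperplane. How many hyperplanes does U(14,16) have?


Hyperplanes of U(14,16) are flats of rank 13.
In a uniform matroid, these are exactly the (13)-element subsets.
Count = (16 choose 13) = 560.

560


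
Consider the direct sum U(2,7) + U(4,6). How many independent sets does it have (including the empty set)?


For a direct sum, |I(M1+M2)| = |I(M1)| * |I(M2)|.
|I(U(2,7))| = sum C(7,k) for k=0..2 = 29.
|I(U(4,6))| = sum C(6,k) for k=0..4 = 57.
Total = 29 * 57 = 1653.

1653


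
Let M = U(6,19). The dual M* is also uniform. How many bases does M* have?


The dual of U(r,n) is U(n-r, n) = U(13,19).
Bases of U(13,19) are all (13)-element subsets.
|B(M*)| = C(19,13) = 27132.

27132


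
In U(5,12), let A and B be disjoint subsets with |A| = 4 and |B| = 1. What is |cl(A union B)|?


|A union B| = 4 + 1 = 5 (disjoint).
In U(5,12), cl(S) = S if |S| < 5, else cl(S) = E.
Since 5 >= 5, cl(A union B) = E.
|cl(A union B)| = 12.

12


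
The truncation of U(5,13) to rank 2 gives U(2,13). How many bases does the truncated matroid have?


Truncating U(5,13) to rank 2 gives U(2,13).
Bases of U(2,13) are all 2-element subsets of 13 elements.
Number of bases = C(13,2) = (13 * 12) / (1 * 2) = 78.

78


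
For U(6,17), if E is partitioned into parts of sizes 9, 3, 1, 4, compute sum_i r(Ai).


r(Ai) = min(|Ai|, 6) for each part.
Sum = min(9,6) + min(3,6) + min(1,6) + min(4,6)
    = 6 + 3 + 1 + 4
    = 14.

14


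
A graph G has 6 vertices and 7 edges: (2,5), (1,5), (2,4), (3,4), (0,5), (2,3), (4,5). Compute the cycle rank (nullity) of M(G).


Cycle rank (nullity) = |E| - r(M) = |E| - (|V| - c).
|E| = 7, |V| = 6, c = 1.
Nullity = 7 - (6 - 1) = 7 - 5 = 2.

2


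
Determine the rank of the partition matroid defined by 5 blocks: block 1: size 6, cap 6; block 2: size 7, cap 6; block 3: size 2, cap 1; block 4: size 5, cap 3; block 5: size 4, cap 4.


Rank of a partition matroid = sum of min(|Si|, ci) for each block.
= min(6,6) + min(7,6) + min(2,1) + min(5,3) + min(4,4)
= 6 + 6 + 1 + 3 + 4
= 20.

20


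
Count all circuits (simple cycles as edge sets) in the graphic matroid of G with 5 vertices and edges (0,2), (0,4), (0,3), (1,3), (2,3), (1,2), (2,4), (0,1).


A circuit in a graphic matroid = edge set of a simple cycle.
G has 5 vertices and 8 edges.
Enumerating all minimal edge subsets forming cycles...
Total circuits found: 12.

12


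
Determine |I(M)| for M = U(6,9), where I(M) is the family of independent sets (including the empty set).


Independent sets of U(6,9) are all subsets of size <= 6.
Count = (9 choose 0) + (9 choose 1) + (9 choose 2) + (9 choose 3) + (9 choose 4) + (9 choose 5) + (9 choose 6)
     = 1 + 9 + 36 + 84 + 126 + 126 + 84
     = 466.

466


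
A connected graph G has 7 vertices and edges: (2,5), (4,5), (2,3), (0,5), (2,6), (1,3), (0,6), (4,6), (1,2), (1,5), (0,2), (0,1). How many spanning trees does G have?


By Kirchhoff's matrix tree theorem, the number of spanning trees equals
the determinant of any cofactor of the Laplacian matrix L.
G has 7 vertices and 12 edges.
Computing the (6 x 6) cofactor determinant gives 284.

284


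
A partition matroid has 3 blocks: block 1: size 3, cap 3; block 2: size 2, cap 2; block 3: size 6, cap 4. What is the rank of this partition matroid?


Rank of a partition matroid = sum of min(|Si|, ci) for each block.
= min(3,3) + min(2,2) + min(6,4)
= 3 + 2 + 4
= 9.

9


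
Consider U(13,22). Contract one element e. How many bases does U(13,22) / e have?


Contracting e from U(13,22) gives U(12,21).
Bases of U(12,21) = C(21,12) = 21! / (12! * 9!) = 293930.

293930


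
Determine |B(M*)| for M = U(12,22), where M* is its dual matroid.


The dual of U(r,n) is U(n-r, n) = U(10,22).
Bases of U(10,22) are all (10)-element subsets.
|B(M*)| = C(22,10) = 22! / (10! * 12!) = 646646.

646646


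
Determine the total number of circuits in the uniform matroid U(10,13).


In U(10,13), circuits are the (11)-element subsets.
Any set of 11 elements is dependent, and removing any one element gives
an independent set of size 10, so it is a minimal dependent set.
Number of circuits = C(13,11) = 13! / (11! * 2!) = 78.

78


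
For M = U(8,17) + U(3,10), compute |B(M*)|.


(M1+M2)* = M1* + M2*.
M1* = U(9,17), bases: C(17,9) = 24310.
M2* = U(7,10), bases: C(10,7) = 120.
|B(M*)| = 24310 * 120 = 2917200.

2917200


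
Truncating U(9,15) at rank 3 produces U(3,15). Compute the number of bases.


Truncating U(9,15) to rank 3 gives U(3,15).
Bases of U(3,15) are all 3-element subsets of 15 elements.
Number of bases = C(15,3) = 15! / (3! * 12!) = 455.

455


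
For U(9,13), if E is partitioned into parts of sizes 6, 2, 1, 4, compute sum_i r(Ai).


r(Ai) = min(|Ai|, 9) for each part.
Sum = min(6,9) + min(2,9) + min(1,9) + min(4,9)
    = 6 + 2 + 1 + 4
    = 13.

13


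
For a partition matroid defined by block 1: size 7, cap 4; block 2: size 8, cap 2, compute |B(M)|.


A basis picks exactly ci elements from block i.
Number of bases = product of C(|Si|, ci).
= C(7,4) * C(8,2)
= 35 * 28
= 980.

980


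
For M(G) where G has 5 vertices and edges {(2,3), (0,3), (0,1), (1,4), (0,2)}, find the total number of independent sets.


An independent set in a graphic matroid is an acyclic edge subset.
G has 5 vertices and 5 edges.
Enumerate all 2^5 = 32 subsets, checking for acyclicity.
Total independent sets = 28.

28


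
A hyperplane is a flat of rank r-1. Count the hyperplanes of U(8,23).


Hyperplanes of U(8,23) are flats of rank 7.
In a uniform matroid, these are exactly the (7)-element subsets.
Count = C(23,7) = 23! / (7! * 16!) = 245157.

245157


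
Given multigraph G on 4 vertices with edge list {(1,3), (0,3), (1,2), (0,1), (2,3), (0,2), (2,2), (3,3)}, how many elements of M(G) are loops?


In a graphic matroid, a loop is a self-loop edge (u,u) with rank 0.
Examining all 8 edges for self-loops...
Self-loops found: (2,2), (3,3)
Number of loops = 2.

2


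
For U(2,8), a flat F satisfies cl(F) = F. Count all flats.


Flats of U(2,8): every subset of size < 2 is a flat, plus E itself.
Count = (8 choose 0) + (8 choose 1) + 1
     = 1 + 8 + 1
     = 10.

10


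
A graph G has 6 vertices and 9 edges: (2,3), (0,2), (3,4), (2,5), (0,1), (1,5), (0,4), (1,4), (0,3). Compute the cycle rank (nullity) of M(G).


Cycle rank (nullity) = |E| - r(M) = |E| - (|V| - c).
|E| = 9, |V| = 6, c = 1.
Nullity = 9 - (6 - 1) = 9 - 5 = 4.

4


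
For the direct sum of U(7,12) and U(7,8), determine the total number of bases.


Bases of a direct sum M1 + M2: |B| = |B(M1)| * |B(M2)|.
|B(U(7,12))| = C(12,7) = 792.
|B(U(7,8))| = C(8,7) = 8.
Total bases = 792 * 8 = 6336.

6336


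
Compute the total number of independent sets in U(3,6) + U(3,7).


For a direct sum, |I(M1+M2)| = |I(M1)| * |I(M2)|.
|I(U(3,6))| = sum C(6,k) for k=0..3 = 42.
|I(U(3,7))| = sum C(7,k) for k=0..3 = 64.
Total = 42 * 64 = 2688.

2688


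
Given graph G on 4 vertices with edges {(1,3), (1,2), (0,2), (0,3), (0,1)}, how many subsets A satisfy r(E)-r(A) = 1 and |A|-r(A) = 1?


R(x,y) = sum over A in 2^E of x^(r(E)-r(A)) * y^(|A|-r(A)).
G has 4 vertices, 5 edges. r(E) = 3.
Enumerate all 2^5 = 32 subsets.
Count subsets with r(E)-r(A)=1 and |A|-r(A)=1: 2.

2


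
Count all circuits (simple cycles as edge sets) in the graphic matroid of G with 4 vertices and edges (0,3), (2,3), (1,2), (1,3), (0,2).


A circuit in a graphic matroid = edge set of a simple cycle.
G has 4 vertices and 5 edges.
Enumerating all minimal edge subsets forming cycles...
Total circuits found: 3.

3


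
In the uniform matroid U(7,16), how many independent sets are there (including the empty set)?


Independent sets of U(7,16) are all subsets of size <= 7.
Count = (16 choose 0) + (16 choose 1) + (16 choose 2) + (16 choose 3) + (16 choose 4) + (16 choose 5) + (16 choose 6) + (16 choose 7)
     = 1 + 16 + 120 + 560 + 1820 + 4368 + 8008 + 11440
     = 26333.

26333


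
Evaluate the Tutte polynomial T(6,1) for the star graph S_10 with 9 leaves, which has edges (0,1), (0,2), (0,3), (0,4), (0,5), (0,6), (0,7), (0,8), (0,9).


A star on 10 vertices is a tree with 9 edges.
T(x,y) = x^(9) for any tree.
T(6,1) = 6^9 = 10077696.

10077696


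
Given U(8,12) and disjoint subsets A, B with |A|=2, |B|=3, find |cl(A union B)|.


|A union B| = 2 + 3 = 5 (disjoint).
In U(8,12), cl(S) = S if |S| < 8, else cl(S) = E.
Since 5 < 8, cl(A union B) = A union B.
|cl(A union B)| = 5.

5


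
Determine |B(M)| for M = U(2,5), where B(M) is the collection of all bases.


Bases of U(2,5) are all 2-element subsets of the 5-element ground set.
Number of bases = C(5,2).
(5 choose 2) = 10.

10


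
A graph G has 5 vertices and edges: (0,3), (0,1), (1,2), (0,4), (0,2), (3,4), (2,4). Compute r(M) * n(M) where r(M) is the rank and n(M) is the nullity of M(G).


r(M) = |V| - c = 5 - 1 = 4.
nullity = |E| - r(M) = 7 - 4 = 3.
Product = 4 * 3 = 12.

12


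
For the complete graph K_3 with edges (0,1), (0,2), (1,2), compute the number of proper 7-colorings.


P(K_3, k) = k(k-1)(k-2)...(k-2).
P(7) = (7) * (6) * (5) = 210.

210


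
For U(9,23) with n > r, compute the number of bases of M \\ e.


Deleting e from U(9,23) gives U(9,22) since n > r.
Bases of U(9,22) = C(22,9) = 497420.

497420


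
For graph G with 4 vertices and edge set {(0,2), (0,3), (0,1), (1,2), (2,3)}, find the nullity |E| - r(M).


Cycle rank (nullity) = |E| - r(M) = |E| - (|V| - c).
|E| = 5, |V| = 4, c = 1.
Nullity = 5 - (4 - 1) = 5 - 3 = 2.

2


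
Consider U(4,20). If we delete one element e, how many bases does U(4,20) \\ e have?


Deleting e from U(4,20) gives U(4,19) since n > r.
Bases of U(4,19) = C(19,4) = (19 * 18 * 17 * 16) / (1 * 2 * 3 * 4) = 3876.

3876


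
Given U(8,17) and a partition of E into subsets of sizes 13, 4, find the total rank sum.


r(Ai) = min(|Ai|, 8) for each part.
Sum = min(13,8) + min(4,8)
    = 8 + 4
    = 12.

12


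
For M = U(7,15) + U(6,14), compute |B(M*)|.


(M1+M2)* = M1* + M2*.
M1* = U(8,15), bases: C(15,8) = 6435.
M2* = U(8,14), bases: C(14,8) = 3003.
|B(M*)| = 6435 * 3003 = 19324305.

19324305


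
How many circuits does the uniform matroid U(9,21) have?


In U(9,21), circuits are the (10)-element subsets.
Any set of 10 elements is dependent, and removing any one element gives
an independent set of size 9, so it is a minimal dependent set.
Number of circuits = (21 choose 10) = 352716.

352716


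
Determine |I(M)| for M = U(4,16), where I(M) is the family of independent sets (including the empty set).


Independent sets of U(4,16) are all subsets of size <= 4.
Count = (16 choose 0) + (16 choose 1) + (16 choose 2) + (16 choose 3) + (16 choose 4)
     = 1 + 16 + 120 + 560 + 1820
     = 2517.

2517


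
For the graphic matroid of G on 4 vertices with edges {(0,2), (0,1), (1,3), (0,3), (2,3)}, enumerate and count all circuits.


A circuit in a graphic matroid = edge set of a simple cycle.
G has 4 vertices and 5 edges.
Enumerating all minimal edge subsets forming cycles...
Total circuits found: 3.

3


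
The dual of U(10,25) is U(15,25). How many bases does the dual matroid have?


The dual of U(r,n) is U(n-r, n) = U(15,25).
Bases of U(15,25) are all (15)-element subsets.
|B(M*)| = C(25,15) = 25! / (15! * 10!) = 3268760.

3268760


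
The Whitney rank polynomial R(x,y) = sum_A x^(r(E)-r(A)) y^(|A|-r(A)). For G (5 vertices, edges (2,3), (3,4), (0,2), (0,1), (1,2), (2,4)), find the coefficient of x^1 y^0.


R(x,y) = sum over A in 2^E of x^(r(E)-r(A)) * y^(|A|-r(A)).
G has 5 vertices, 6 edges. r(E) = 4.
Enumerate all 2^6 = 64 subsets.
Count subsets with r(E)-r(A)=1 and |A|-r(A)=0: 18.

18


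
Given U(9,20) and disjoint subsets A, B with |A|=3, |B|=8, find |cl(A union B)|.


|A union B| = 3 + 8 = 11 (disjoint).
In U(9,20), cl(S) = S if |S| < 9, else cl(S) = E.
Since 11 >= 9, cl(A union B) = E.
|cl(A union B)| = 20.

20


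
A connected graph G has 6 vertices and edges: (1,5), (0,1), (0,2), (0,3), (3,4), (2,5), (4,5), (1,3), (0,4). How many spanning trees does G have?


By Kirchhoff's matrix tree theorem, the number of spanning trees equals
the determinant of any cofactor of the Laplacian matrix L.
G has 6 vertices and 9 edges.
Computing the (5 x 5) cofactor determinant gives 69.

69


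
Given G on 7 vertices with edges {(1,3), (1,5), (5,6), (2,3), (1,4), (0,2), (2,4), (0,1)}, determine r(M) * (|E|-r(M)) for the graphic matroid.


r(M) = |V| - c = 7 - 1 = 6.
nullity = |E| - r(M) = 8 - 6 = 2.
Product = 6 * 2 = 12.

12


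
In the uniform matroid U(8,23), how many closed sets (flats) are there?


Flats of U(8,23): every subset of size < 8 is a flat, plus E itself.
Count = (23 choose 0) + (23 choose 1) + (23 choose 2) + (23 choose 3) + (23 choose 4) + (23 choose 5) + (23 choose 6) + (23 choose 7) + 1
     = 1 + 23 + 253 + 1771 + 8855 + 33649 + 100947 + 245157 + 1
     = 390657.

390657


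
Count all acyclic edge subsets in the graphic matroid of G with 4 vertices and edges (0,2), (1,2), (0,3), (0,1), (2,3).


An independent set in a graphic matroid is an acyclic edge subset.
G has 4 vertices and 5 edges.
Enumerate all 2^5 = 32 subsets, checking for acyclicity.
Total independent sets = 24.

24


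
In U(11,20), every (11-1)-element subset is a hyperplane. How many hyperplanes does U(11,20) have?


Hyperplanes of U(11,20) are flats of rank 10.
In a uniform matroid, these are exactly the (10)-element subsets.
Count = (20 choose 10) = 184756.

184756


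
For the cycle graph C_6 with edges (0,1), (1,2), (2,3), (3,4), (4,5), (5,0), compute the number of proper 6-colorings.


P(C_6, k) = (k-1)^6 + (-1)^6*(k-1).
P(6) = (5)^6 + 5
= 15625 + 5 = 15630.

15630


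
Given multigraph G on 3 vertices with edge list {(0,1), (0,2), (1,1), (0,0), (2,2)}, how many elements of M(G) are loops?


In a graphic matroid, a loop is a self-loop edge (u,u) with rank 0.
Examining all 5 edges for self-loops...
Self-loops found: (1,1), (0,0), (2,2)
Number of loops = 3.

3


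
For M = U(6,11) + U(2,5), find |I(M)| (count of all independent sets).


For a direct sum, |I(M1+M2)| = |I(M1)| * |I(M2)|.
|I(U(6,11))| = sum C(11,k) for k=0..6 = 1486.
|I(U(2,5))| = sum C(5,k) for k=0..2 = 16.
Total = 1486 * 16 = 23776.

23776


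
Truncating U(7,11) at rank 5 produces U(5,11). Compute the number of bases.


Truncating U(7,11) to rank 5 gives U(5,11).
Bases of U(5,11) are all 5-element subsets of 11 elements.
Number of bases = C(11,5) = 462.

462


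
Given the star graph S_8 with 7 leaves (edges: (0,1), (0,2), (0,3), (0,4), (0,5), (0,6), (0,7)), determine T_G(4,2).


A star on 8 vertices is a tree with 7 edges.
T(x,y) = x^(7) for any tree.
T(4,2) = 4^7 = 16384.

16384


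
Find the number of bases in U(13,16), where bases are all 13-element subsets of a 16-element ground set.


Bases of U(13,16) are all 13-element subsets of the 16-element ground set.
Number of bases = C(16,13).
(16 choose 13) = 560.

560


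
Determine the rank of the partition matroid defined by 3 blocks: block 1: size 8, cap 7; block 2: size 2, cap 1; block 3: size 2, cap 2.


Rank of a partition matroid = sum of min(|Si|, ci) for each block.
= min(8,7) + min(2,1) + min(2,2)
= 7 + 1 + 2
= 10.

10


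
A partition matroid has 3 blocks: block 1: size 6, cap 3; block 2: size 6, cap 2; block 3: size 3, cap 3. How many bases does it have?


A basis picks exactly ci elements from block i.
Number of bases = product of C(|Si|, ci).
= C(6,3) * C(6,2) * C(3,3)
= 20 * 15 * 1
= 300.

300


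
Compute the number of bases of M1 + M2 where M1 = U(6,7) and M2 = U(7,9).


Bases of a direct sum M1 + M2: |B| = |B(M1)| * |B(M2)|.
|B(U(6,7))| = C(7,6) = 7.
|B(U(7,9))| = C(9,7) = 36.
Total bases = 7 * 36 = 252.

252


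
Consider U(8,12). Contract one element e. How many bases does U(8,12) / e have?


Contracting e from U(8,12) gives U(7,11).
Bases of U(7,11) = C(11,7) = 11! / (7! * 4!) = 330.

330


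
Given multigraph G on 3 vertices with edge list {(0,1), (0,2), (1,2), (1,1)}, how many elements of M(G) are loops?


In a graphic matroid, a loop is a self-loop edge (u,u) with rank 0.
Examining all 4 edges for self-loops...
Self-loops found: (1,1)
Number of loops = 1.

1


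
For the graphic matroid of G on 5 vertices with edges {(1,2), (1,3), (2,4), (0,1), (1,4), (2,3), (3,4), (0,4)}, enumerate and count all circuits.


A circuit in a graphic matroid = edge set of a simple cycle.
G has 5 vertices and 8 edges.
Enumerating all minimal edge subsets forming cycles...
Total circuits found: 12.

12


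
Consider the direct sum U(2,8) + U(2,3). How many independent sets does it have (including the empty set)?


For a direct sum, |I(M1+M2)| = |I(M1)| * |I(M2)|.
|I(U(2,8))| = sum C(8,k) for k=0..2 = 37.
|I(U(2,3))| = sum C(3,k) for k=0..2 = 7.
Total = 37 * 7 = 259.

259


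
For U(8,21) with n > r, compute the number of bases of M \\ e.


Deleting e from U(8,21) gives U(8,20) since n > r.
Bases of U(8,20) = C(20,8) = 125970.

125970


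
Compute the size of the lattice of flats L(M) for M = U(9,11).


Flats of U(9,11): every subset of size < 9 is a flat, plus E itself.
Count = (11 choose 0) + (11 choose 1) + (11 choose 2) + (11 choose 3) + (11 choose 4) + (11 choose 5) + (11 choose 6) + (11 choose 7) + (11 choose 8) + 1
     = 1 + 11 + 55 + 165 + 330 + 462 + 462 + 330 + 165 + 1
     = 1982.

1982


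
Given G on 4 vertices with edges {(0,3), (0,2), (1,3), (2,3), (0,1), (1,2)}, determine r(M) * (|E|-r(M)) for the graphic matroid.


r(M) = |V| - c = 4 - 1 = 3.
nullity = |E| - r(M) = 6 - 3 = 3.
Product = 3 * 3 = 9.

9


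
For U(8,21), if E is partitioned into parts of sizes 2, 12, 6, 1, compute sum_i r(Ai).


r(Ai) = min(|Ai|, 8) for each part.
Sum = min(2,8) + min(12,8) + min(6,8) + min(1,8)
    = 2 + 8 + 6 + 1
    = 17.

17


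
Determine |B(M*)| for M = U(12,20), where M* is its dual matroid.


The dual of U(r,n) is U(n-r, n) = U(8,20).
Bases of U(8,20) are all (8)-element subsets.
|B(M*)| = C(20,8) = 20! / (8! * 12!) = 125970.

125970


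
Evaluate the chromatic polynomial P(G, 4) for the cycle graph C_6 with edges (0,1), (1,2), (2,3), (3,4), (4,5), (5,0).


P(C_6, k) = (k-1)^6 + (-1)^6*(k-1).
P(4) = (3)^6 + 3
= 729 + 3 = 732.

732


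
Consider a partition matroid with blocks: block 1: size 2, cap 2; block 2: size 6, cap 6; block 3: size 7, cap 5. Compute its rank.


Rank of a partition matroid = sum of min(|Si|, ci) for each block.
= min(2,2) + min(6,6) + min(7,5)
= 2 + 6 + 5
= 13.

13


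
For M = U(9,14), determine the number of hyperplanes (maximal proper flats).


Hyperplanes of U(9,14) are flats of rank 8.
In a uniform matroid, these are exactly the (8)-element subsets.
Count = (14 choose 8) = 3003.

3003


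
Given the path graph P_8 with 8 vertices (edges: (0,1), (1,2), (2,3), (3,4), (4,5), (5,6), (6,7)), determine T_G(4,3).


A path on 8 vertices is a tree with 7 edges.
T(x,y) = x^(7) for any tree.
T(4,3) = 4^7 = 16384.

16384


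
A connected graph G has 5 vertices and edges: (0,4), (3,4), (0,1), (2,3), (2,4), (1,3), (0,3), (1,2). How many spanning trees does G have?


By Kirchhoff's matrix tree theorem, the number of spanning trees equals
the determinant of any cofactor of the Laplacian matrix L.
G has 5 vertices and 8 edges.
Computing the (4 x 4) cofactor determinant gives 45.

45


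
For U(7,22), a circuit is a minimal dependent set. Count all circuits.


In U(7,22), circuits are the (8)-element subsets.
Any set of 8 elements is dependent, and removing any one element gives
an independent set of size 7, so it is a minimal dependent set.
Number of circuits = (22 choose 8) = 319770.

319770


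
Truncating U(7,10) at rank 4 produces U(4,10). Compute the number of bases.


Truncating U(7,10) to rank 4 gives U(4,10).
Bases of U(4,10) are all 4-element subsets of 10 elements.
Number of bases = C(10,4) = 10! / (4! * 6!) = 210.

210


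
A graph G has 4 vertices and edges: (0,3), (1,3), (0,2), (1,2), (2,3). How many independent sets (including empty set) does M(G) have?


An independent set in a graphic matroid is an acyclic edge subset.
G has 4 vertices and 5 edges.
Enumerate all 2^5 = 32 subsets, checking for acyclicity.
Total independent sets = 24.

24


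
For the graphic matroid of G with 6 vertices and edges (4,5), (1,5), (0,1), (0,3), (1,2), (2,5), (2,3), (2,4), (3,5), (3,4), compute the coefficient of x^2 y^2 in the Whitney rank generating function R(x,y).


R(x,y) = sum over A in 2^E of x^(r(E)-r(A)) * y^(|A|-r(A)).
G has 6 vertices, 10 edges. r(E) = 5.
Enumerate all 2^10 = 1024 subsets.
Count subsets with r(E)-r(A)=2 and |A|-r(A)=2: 8.

8


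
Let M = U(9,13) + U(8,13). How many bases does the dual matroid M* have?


(M1+M2)* = M1* + M2*.
M1* = U(4,13), bases: C(13,4) = 715.
M2* = U(5,13), bases: C(13,5) = 1287.
|B(M*)| = 715 * 1287 = 920205.

920205


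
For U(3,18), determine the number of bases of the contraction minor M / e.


Contracting e from U(3,18) gives U(2,17).
Bases of U(2,17) = C(17,2) = 17! / (2! * 15!) = 136.

136


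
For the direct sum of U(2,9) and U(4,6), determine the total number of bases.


Bases of a direct sum M1 + M2: |B| = |B(M1)| * |B(M2)|.
|B(U(2,9))| = C(9,2) = 36.
|B(U(4,6))| = C(6,4) = 15.
Total bases = 36 * 15 = 540.

540


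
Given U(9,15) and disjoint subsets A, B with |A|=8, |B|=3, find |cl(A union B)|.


|A union B| = 8 + 3 = 11 (disjoint).
In U(9,15), cl(S) = S if |S| < 9, else cl(S) = E.
Since 11 >= 9, cl(A union B) = E.
|cl(A union B)| = 15.

15


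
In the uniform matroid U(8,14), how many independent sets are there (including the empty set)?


Independent sets of U(8,14) are all subsets of size <= 8.
Count = (14 choose 0) + (14 choose 1) + (14 choose 2) + (14 choose 3) + (14 choose 4) + (14 choose 5) + (14 choose 6) + (14 choose 7) + (14 choose 8)
     = 1 + 14 + 91 + 364 + 1001 + 2002 + 3003 + 3432 + 3003
     = 12911.

12911


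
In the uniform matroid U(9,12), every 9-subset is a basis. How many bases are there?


Bases of U(9,12) are all 9-element subsets of the 12-element ground set.
Number of bases = C(12,9).
C(12,9) = 220.

220


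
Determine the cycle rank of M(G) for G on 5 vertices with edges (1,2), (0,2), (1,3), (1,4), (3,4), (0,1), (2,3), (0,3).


Cycle rank (nullity) = |E| - r(M) = |E| - (|V| - c).
|E| = 8, |V| = 5, c = 1.
Nullity = 8 - (5 - 1) = 8 - 4 = 4.

4


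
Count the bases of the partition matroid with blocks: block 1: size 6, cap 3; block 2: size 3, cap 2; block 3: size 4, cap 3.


A basis picks exactly ci elements from block i.
Number of bases = product of C(|Si|, ci).
= C(6,3) * C(3,2) * C(4,3)
= 20 * 3 * 4
= 240.

240


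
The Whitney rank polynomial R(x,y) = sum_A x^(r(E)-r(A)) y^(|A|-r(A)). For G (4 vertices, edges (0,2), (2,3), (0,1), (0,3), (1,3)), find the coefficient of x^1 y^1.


R(x,y) = sum over A in 2^E of x^(r(E)-r(A)) * y^(|A|-r(A)).
G has 4 vertices, 5 edges. r(E) = 3.
Enumerate all 2^5 = 32 subsets.
Count subsets with r(E)-r(A)=1 and |A|-r(A)=1: 2.

2


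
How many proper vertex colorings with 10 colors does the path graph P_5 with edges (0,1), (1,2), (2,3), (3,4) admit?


P(P_5, k) = k * (k-1)^(4).
P(10) = 10 * 9^4 = 10 * 6561 = 65610.

65610


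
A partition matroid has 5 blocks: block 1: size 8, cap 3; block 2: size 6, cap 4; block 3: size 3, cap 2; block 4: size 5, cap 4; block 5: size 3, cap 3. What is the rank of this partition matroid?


Rank of a partition matroid = sum of min(|Si|, ci) for each block.
= min(8,3) + min(6,4) + min(3,2) + min(5,4) + min(3,3)
= 3 + 4 + 2 + 4 + 3
= 16.

16


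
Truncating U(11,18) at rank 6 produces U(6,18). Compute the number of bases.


Truncating U(11,18) to rank 6 gives U(6,18).
Bases of U(6,18) are all 6-element subsets of 18 elements.
Number of bases = C(18,6) = 18564.

18564


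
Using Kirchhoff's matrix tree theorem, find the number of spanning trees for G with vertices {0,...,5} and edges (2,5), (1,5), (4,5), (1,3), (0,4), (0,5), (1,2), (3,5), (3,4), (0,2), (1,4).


By Kirchhoff's matrix tree theorem, the number of spanning trees equals
the determinant of any cofactor of the Laplacian matrix L.
G has 6 vertices and 11 edges.
Computing the (5 x 5) cofactor determinant gives 209.

209


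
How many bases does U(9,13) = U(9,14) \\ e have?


Deleting e from U(9,14) gives U(9,13) since n > r.
Bases of U(9,13) = C(13,9) = 715.

715


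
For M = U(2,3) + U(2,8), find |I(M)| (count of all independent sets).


For a direct sum, |I(M1+M2)| = |I(M1)| * |I(M2)|.
|I(U(2,3))| = sum C(3,k) for k=0..2 = 7.
|I(U(2,8))| = sum C(8,k) for k=0..2 = 37.
Total = 7 * 37 = 259.

259


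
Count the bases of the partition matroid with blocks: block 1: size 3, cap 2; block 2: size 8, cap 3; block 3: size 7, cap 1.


A basis picks exactly ci elements from block i.
Number of bases = product of C(|Si|, ci).
= C(3,2) * C(8,3) * C(7,1)
= 3 * 56 * 7
= 1176.

1176


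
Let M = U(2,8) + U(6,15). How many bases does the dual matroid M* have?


(M1+M2)* = M1* + M2*.
M1* = U(6,8), bases: C(8,6) = 28.
M2* = U(9,15), bases: C(15,9) = 5005.
|B(M*)| = 28 * 5005 = 140140.

140140


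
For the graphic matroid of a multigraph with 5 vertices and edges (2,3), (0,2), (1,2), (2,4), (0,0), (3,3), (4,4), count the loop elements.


In a graphic matroid, a loop is a self-loop edge (u,u) with rank 0.
Examining all 7 edges for self-loops...
Self-loops found: (0,0), (3,3), (4,4)
Number of loops = 3.

3


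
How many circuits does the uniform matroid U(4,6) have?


In U(4,6), circuits are the (5)-element subsets.
Any set of 5 elements is dependent, and removing any one element gives
an independent set of size 4, so it is a minimal dependent set.
Number of circuits = (6 choose 5) = 6.

6


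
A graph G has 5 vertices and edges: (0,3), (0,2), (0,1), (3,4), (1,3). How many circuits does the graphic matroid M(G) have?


A circuit in a graphic matroid = edge set of a simple cycle.
G has 5 vertices and 5 edges.
Enumerating all minimal edge subsets forming cycles...
Total circuits found: 1.

1


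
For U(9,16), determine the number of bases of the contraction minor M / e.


Contracting e from U(9,16) gives U(8,15).
Bases of U(8,15) = C(15,8) = 6435.

6435


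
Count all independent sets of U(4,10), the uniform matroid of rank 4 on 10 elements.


Independent sets of U(4,10) are all subsets of size <= 4.
Count = C(10,0) + C(10,1) + C(10,2) + C(10,3) + C(10,4)
     = 1 + 10 + 45 + 120 + 210
     = 386.

386


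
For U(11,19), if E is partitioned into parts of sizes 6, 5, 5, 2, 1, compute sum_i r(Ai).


r(Ai) = min(|Ai|, 11) for each part.
Sum = min(6,11) + min(5,11) + min(5,11) + min(2,11) + min(1,11)
    = 6 + 5 + 5 + 2 + 1
    = 19.

19


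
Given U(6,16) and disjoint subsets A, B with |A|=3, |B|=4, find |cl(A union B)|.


|A union B| = 3 + 4 = 7 (disjoint).
In U(6,16), cl(S) = S if |S| < 6, else cl(S) = E.
Since 7 >= 6, cl(A union B) = E.
|cl(A union B)| = 16.

16


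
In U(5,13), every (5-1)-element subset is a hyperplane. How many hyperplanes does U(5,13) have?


Hyperplanes of U(5,13) are flats of rank 4.
In a uniform matroid, these are exactly the (4)-element subsets.
Count = (13 choose 4) = 715.

715


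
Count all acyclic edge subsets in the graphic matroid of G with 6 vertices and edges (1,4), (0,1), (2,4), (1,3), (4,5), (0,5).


An independent set in a graphic matroid is an acyclic edge subset.
G has 6 vertices and 6 edges.
Enumerate all 2^6 = 64 subsets, checking for acyclicity.
Total independent sets = 60.

60


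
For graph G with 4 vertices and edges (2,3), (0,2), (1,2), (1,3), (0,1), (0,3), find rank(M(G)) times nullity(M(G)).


r(M) = |V| - c = 4 - 1 = 3.
nullity = |E| - r(M) = 6 - 3 = 3.
Product = 3 * 3 = 9.

9


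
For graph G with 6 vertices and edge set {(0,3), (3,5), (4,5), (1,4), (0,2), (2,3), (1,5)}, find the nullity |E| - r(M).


Cycle rank (nullity) = |E| - r(M) = |E| - (|V| - c).
|E| = 7, |V| = 6, c = 1.
Nullity = 7 - (6 - 1) = 7 - 5 = 2.

2


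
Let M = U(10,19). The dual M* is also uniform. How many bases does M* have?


The dual of U(r,n) is U(n-r, n) = U(9,19).
Bases of U(9,19) are all (9)-element subsets.
|B(M*)| = C(19,9) = 92378.

92378


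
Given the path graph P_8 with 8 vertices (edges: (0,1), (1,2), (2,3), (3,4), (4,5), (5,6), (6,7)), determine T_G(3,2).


A path on 8 vertices is a tree with 7 edges.
T(x,y) = x^(7) for any tree.
T(3,2) = 3^7 = 2187.

2187


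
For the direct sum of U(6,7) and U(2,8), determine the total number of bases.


Bases of a direct sum M1 + M2: |B| = |B(M1)| * |B(M2)|.
|B(U(6,7))| = C(7,6) = 7.
|B(U(2,8))| = C(8,2) = 28.
Total bases = 7 * 28 = 196.

196


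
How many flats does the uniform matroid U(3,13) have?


Flats of U(3,13): every subset of size < 3 is a flat, plus E itself.
Count = (13 choose 0) + (13 choose 1) + (13 choose 2) + 1
     = 1 + 13 + 78 + 1
     = 93.

93


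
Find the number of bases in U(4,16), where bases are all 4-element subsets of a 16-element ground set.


Bases of U(4,16) are all 4-element subsets of the 16-element ground set.
Number of bases = C(16,4).
(16 choose 4) = 1820.

1820


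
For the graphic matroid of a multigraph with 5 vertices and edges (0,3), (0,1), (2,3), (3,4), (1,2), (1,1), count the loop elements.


In a graphic matroid, a loop is a self-loop edge (u,u) with rank 0.
Examining all 6 edges for self-loops...
Self-loops found: (1,1)
Number of loops = 1.

1


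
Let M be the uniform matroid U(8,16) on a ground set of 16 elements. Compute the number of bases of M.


Bases of U(8,16) are all 8-element subsets of the 16-element ground set.
Number of bases = C(16,8).
C(16,8) = 12870.

12870


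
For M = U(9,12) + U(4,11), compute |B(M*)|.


(M1+M2)* = M1* + M2*.
M1* = U(3,12), bases: C(12,3) = 220.
M2* = U(7,11), bases: C(11,7) = 330.
|B(M*)| = 220 * 330 = 72600.

72600


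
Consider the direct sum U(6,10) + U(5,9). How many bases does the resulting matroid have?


Bases of a direct sum M1 + M2: |B| = |B(M1)| * |B(M2)|.
|B(U(6,10))| = C(10,6) = 210.
|B(U(5,9))| = C(9,5) = 126.
Total bases = 210 * 126 = 26460.

26460


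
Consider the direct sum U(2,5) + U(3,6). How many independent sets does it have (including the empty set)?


For a direct sum, |I(M1+M2)| = |I(M1)| * |I(M2)|.
|I(U(2,5))| = sum C(5,k) for k=0..2 = 16.
|I(U(3,6))| = sum C(6,k) for k=0..3 = 42.
Total = 16 * 42 = 672.

672


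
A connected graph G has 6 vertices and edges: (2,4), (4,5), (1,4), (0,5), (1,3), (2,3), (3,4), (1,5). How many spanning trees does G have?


By Kirchhoff's matrix tree theorem, the number of spanning trees equals
the determinant of any cofactor of the Laplacian matrix L.
G has 6 vertices and 8 edges.
Computing the (5 x 5) cofactor determinant gives 21.

21


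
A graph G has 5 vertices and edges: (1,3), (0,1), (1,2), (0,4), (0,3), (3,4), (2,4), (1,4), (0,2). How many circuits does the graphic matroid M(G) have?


A circuit in a graphic matroid = edge set of a simple cycle.
G has 5 vertices and 9 edges.
Enumerating all minimal edge subsets forming cycles...
Total circuits found: 22.

22


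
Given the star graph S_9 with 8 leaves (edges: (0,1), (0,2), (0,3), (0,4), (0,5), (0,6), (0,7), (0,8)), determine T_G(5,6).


A star on 9 vertices is a tree with 8 edges.
T(x,y) = x^(8) for any tree.
T(5,6) = 5^8 = 390625.

390625


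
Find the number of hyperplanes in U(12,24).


Hyperplanes of U(12,24) are flats of rank 11.
In a uniform matroid, these are exactly the (11)-element subsets.
Count = C(24,11) = 24! / (11! * 13!) = 2496144.

2496144


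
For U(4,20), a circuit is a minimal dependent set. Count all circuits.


In U(4,20), circuits are the (5)-element subsets.
Any set of 5 elements is dependent, and removing any one element gives
an independent set of size 4, so it is a minimal dependent set.
Number of circuits = C(20,5) = 15504.

15504


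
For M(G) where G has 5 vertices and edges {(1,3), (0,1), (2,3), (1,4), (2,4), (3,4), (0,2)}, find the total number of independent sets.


An independent set in a graphic matroid is an acyclic edge subset.
G has 5 vertices and 7 edges.
Enumerate all 2^7 = 128 subsets, checking for acyclicity.
Total independent sets = 86.

86


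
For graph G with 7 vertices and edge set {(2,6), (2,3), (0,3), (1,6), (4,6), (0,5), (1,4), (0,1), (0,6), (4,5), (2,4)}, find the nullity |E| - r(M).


Cycle rank (nullity) = |E| - r(M) = |E| - (|V| - c).
|E| = 11, |V| = 7, c = 1.
Nullity = 11 - (7 - 1) = 11 - 6 = 5.

5


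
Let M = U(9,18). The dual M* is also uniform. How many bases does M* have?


The dual of U(r,n) is U(n-r, n) = U(9,18).
Bases of U(9,18) are all (9)-element subsets.
|B(M*)| = (18 choose 9) = 48620.

48620


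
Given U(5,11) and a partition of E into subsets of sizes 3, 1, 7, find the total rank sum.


r(Ai) = min(|Ai|, 5) for each part.
Sum = min(3,5) + min(1,5) + min(7,5)
    = 3 + 1 + 5
    = 9.

9


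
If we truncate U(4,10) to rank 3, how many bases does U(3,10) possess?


Truncating U(4,10) to rank 3 gives U(3,10).
Bases of U(3,10) are all 3-element subsets of 10 elements.
Number of bases = C(10,3) = (10 * 9 * 8) / (1 * 2 * 3) = 120.

120


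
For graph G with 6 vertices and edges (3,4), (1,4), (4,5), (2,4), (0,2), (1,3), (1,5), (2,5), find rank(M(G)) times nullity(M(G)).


r(M) = |V| - c = 6 - 1 = 5.
nullity = |E| - r(M) = 8 - 5 = 3.
Product = 5 * 3 = 15.

15


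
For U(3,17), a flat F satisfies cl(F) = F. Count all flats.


Flats of U(3,17): every subset of size < 3 is a flat, plus E itself.
Count = (17 choose 0) + (17 choose 1) + (17 choose 2) + 1
     = 1 + 17 + 136 + 1
     = 155.

155


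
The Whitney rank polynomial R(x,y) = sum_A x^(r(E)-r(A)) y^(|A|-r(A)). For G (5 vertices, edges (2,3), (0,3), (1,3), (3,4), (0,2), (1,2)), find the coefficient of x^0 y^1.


R(x,y) = sum over A in 2^E of x^(r(E)-r(A)) * y^(|A|-r(A)).
G has 5 vertices, 6 edges. r(E) = 4.
Enumerate all 2^6 = 64 subsets.
Count subsets with r(E)-r(A)=0 and |A|-r(A)=1: 5.

5


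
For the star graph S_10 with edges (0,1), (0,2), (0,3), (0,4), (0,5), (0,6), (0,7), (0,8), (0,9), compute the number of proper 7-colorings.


P(tree, k) = k * (k-1)^(9) for any tree on 10 vertices.
P(7) = 7 * 6^9 = 7 * 10077696 = 70543872.

70543872


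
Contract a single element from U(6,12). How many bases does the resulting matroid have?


Contracting e from U(6,12) gives U(5,11).
Bases of U(5,11) = C(11,5) = 462.

462


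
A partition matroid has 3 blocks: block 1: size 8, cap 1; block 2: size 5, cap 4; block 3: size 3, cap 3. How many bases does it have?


A basis picks exactly ci elements from block i.
Number of bases = product of C(|Si|, ci).
= C(8,1) * C(5,4) * C(3,3)
= 8 * 5 * 1
= 40.

40


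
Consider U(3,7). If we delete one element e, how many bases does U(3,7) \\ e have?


Deleting e from U(3,7) gives U(3,6) since n > r.
Bases of U(3,6) = C(6,3) = 6! / (3! * 3!) = 20.

20


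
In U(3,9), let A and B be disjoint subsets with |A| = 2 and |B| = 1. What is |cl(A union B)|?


|A union B| = 2 + 1 = 3 (disjoint).
In U(3,9), cl(S) = S if |S| < 3, else cl(S) = E.
Since 3 >= 3, cl(A union B) = E.
|cl(A union B)| = 9.

9


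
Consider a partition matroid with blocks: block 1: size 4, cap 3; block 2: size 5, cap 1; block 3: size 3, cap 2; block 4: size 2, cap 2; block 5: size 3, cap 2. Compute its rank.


Rank of a partition matroid = sum of min(|Si|, ci) for each block.
= min(4,3) + min(5,1) + min(3,2) + min(2,2) + min(3,2)
= 3 + 1 + 2 + 2 + 2
= 10.

10


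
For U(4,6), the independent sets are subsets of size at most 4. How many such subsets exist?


Independent sets of U(4,6) are all subsets of size <= 4.
Count = (6 choose 0) + (6 choose 1) + (6 choose 2) + (6 choose 3) + (6 choose 4)
     = 1 + 6 + 15 + 20 + 15
     = 57.

57


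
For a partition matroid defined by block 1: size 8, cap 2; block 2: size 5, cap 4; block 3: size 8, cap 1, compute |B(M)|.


A basis picks exactly ci elements from block i.
Number of bases = product of C(|Si|, ci).
= C(8,2) * C(5,4) * C(8,1)
= 28 * 5 * 8
= 1120.

1120


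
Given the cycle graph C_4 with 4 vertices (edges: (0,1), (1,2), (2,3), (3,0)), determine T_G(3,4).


T(C_4; x,y) = x + x^2 + ... + x^(3) + y.
T(3,4) = 3^1 + 3^2 + 3^3 + 4
= 3 + 9 + 27 + 4
= 43.

43


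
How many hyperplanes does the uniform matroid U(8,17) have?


Hyperplanes of U(8,17) are flats of rank 7.
In a uniform matroid, these are exactly the (7)-element subsets.
Count = C(17,7) = 17! / (7! * 10!) = 19448.

19448


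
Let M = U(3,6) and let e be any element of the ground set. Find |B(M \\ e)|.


Deleting e from U(3,6) gives U(3,5) since n > r.
Bases of U(3,5) = C(5,3) = (5 * 4 * 3) / (1 * 2 * 3) = 10.

10


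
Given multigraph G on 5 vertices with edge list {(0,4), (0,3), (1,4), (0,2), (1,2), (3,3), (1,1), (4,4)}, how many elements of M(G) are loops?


In a graphic matroid, a loop is a self-loop edge (u,u) with rank 0.
Examining all 8 edges for self-loops...
Self-loops found: (3,3), (1,1), (4,4)
Number of loops = 3.

3


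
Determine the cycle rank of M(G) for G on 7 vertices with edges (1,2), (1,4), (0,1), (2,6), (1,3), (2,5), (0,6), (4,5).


Cycle rank (nullity) = |E| - r(M) = |E| - (|V| - c).
|E| = 8, |V| = 7, c = 1.
Nullity = 8 - (7 - 1) = 8 - 6 = 2.

2


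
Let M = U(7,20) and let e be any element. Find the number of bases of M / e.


Contracting e from U(7,20) gives U(6,19).
Bases of U(6,19) = (19 choose 6) = 27132.

27132


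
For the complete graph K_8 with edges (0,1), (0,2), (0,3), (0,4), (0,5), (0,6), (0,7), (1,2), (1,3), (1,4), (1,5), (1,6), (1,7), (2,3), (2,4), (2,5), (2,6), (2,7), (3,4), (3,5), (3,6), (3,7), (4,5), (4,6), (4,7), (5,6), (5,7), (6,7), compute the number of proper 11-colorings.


P(K_8, k) = k(k-1)(k-2)...(k-7).
P(11) = (11) * (10) * (9) * (8) * (7) * (6) * (5) * (4) = 6652800.

6652800


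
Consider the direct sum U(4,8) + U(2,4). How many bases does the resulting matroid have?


Bases of a direct sum M1 + M2: |B| = |B(M1)| * |B(M2)|.
|B(U(4,8))| = C(8,4) = 70.
|B(U(2,4))| = C(4,2) = 6.
Total bases = 70 * 6 = 420.

420


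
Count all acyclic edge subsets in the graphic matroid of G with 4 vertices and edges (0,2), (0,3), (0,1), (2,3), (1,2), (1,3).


An independent set in a graphic matroid is an acyclic edge subset.
G has 4 vertices and 6 edges.
Enumerate all 2^6 = 64 subsets, checking for acyclicity.
Total independent sets = 38.

38


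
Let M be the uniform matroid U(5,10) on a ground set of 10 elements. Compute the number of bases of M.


Bases of U(5,10) are all 5-element subsets of the 10-element ground set.
Number of bases = C(10,5).
C(10,5) = 10! / (5! * 5!) = 252.

252


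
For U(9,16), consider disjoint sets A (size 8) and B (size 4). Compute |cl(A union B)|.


|A union B| = 8 + 4 = 12 (disjoint).
In U(9,16), cl(S) = S if |S| < 9, else cl(S) = E.
Since 12 >= 9, cl(A union B) = E.
|cl(A union B)| = 16.

16


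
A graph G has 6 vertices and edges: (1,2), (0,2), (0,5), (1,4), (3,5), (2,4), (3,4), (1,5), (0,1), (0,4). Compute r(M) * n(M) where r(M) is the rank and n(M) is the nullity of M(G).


r(M) = |V| - c = 6 - 1 = 5.
nullity = |E| - r(M) = 10 - 5 = 5.
Product = 5 * 5 = 25.

25


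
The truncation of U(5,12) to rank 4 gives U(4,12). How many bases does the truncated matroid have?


Truncating U(5,12) to rank 4 gives U(4,12).
Bases of U(4,12) are all 4-element subsets of 12 elements.
Number of bases = (12 choose 4) = 495.

495
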